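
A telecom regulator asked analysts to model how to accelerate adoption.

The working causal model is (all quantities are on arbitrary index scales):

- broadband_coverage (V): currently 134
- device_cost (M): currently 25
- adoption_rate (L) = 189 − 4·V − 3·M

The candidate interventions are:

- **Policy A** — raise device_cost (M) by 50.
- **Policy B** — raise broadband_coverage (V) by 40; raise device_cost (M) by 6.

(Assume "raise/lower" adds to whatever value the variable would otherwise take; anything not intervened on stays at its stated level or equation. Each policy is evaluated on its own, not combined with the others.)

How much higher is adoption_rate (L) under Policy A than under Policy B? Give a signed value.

Policy A (M + 50):
  V = 134
  M = 25 + 50 = 75
  L = 189 − 4·134 − 3·75 = -572
Policy B (V + 40, M + 6):
  V = 134 + 40 = 174
  M = 25 + 6 = 31
  L = 189 − 4·174 − 3·31 = -600
L: -572 − (-600) = 28

28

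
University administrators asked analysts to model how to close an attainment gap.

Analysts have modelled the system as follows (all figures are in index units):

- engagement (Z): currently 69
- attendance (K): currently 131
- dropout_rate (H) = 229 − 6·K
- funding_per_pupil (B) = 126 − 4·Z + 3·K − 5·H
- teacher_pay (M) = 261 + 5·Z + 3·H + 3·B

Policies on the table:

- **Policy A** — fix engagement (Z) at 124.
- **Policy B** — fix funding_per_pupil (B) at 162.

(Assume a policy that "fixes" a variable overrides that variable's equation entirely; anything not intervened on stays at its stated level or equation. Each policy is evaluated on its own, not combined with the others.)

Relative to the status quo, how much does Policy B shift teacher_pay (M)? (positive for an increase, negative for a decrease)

Baseline:
  Z = 69
  K = 131
  H = 229 − 6·131 = -557
  B = 126 − 4·69 + 3·131 − 5·(-557) = 3028
  M = 261 + 5·69 + 3·(-557) + 3·3028 = 8019
Policy B (B := 162):
  Z = 69
  K = 131
  H = 229 − 6·131 = -557
  B = 162
  M = 261 + 5·69 + 3·(-557) + 3·162 = -579
Change in M: -579 − 8019 = -8598

-8598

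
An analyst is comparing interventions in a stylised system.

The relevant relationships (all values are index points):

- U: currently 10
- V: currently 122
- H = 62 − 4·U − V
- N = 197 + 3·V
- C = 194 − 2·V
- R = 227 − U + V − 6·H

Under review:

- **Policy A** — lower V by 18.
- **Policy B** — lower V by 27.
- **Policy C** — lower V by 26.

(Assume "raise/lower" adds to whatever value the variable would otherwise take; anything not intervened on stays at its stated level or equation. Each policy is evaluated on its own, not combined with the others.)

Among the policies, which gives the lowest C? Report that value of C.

-14

Policy A (V − 18):
  V = 122 − 18 = 104
  C = 194 − 2·104 = -14
Policy B (V − 27):
  V = 122 − 27 = 95
  C = 194 − 2·95 = 4
Policy C (V − 26):
  V = 122 − 26 = 96
  C = 194 − 2·96 = 2
Comparing — Policy A: C=-14, Policy B: C=4, Policy C: C=2. Lowest is -14 (Policy A).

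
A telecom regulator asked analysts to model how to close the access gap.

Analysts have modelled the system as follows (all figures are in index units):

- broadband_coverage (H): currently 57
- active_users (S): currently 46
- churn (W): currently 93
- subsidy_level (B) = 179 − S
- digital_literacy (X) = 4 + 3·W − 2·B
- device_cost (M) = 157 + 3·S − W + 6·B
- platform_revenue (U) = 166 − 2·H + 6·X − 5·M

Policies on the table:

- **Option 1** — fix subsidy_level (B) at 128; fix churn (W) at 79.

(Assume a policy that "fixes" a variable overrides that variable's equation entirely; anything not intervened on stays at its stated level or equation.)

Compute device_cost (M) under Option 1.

Option 1 (B := 128, W := 79):
  S = 46
  W = 79
  B = 128
  M = 157 + 3·46 − 79 + 6·128 = 984

984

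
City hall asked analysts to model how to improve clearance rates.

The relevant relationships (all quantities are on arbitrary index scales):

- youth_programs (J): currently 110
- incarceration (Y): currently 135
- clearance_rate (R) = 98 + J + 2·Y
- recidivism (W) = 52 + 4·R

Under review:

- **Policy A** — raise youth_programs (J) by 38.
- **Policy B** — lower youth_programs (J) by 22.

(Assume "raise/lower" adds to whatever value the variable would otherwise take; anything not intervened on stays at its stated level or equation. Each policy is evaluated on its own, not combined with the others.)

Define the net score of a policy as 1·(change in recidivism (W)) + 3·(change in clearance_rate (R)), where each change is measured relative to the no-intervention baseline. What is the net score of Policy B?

Baseline:
  J = 110
  Y = 135
  R = 98 + 110 + 2·135 = 478
  W = 52 + 4·478 = 1964
Policy B (J − 22):
  J = 110 − 22 = 88
  Y = 135
  R = 98 + 88 + 2·135 = 456
  W = 52 + 4·456 = 1876
ΔW = 1876 − 1964 = -88; ΔR = 456 − 478 = -22
Score = 1·(-88) + 3·(-22) = -154

-154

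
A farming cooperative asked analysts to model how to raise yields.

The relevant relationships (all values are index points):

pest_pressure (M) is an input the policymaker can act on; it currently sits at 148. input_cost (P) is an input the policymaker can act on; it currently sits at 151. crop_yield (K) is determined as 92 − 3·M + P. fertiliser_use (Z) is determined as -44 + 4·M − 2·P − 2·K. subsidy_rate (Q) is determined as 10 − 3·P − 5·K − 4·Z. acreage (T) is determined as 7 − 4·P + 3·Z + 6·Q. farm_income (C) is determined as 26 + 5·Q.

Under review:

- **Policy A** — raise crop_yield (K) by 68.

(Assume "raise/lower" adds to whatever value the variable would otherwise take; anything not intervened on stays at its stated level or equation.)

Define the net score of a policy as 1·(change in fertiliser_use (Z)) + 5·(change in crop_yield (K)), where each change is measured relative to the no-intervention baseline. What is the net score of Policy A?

204

Baseline:
  M = 148
  P = 151
  K = 92 − 3·148 + 151 = -201
  Z = -44 + 4·148 − 2·151 − 2·(-201) = 648
Policy A (K + 68):
  M = 148
  P = 151
  K = 92 − 3·148 + 151 (+68 from intervention) = -133
  Z = -44 + 4·148 − 2·151 − 2·(-133) = 512
ΔZ = 512 − 648 = -136; ΔK = -133 − (-201) = 68
Score = 1·(-136) + 5·68 = 204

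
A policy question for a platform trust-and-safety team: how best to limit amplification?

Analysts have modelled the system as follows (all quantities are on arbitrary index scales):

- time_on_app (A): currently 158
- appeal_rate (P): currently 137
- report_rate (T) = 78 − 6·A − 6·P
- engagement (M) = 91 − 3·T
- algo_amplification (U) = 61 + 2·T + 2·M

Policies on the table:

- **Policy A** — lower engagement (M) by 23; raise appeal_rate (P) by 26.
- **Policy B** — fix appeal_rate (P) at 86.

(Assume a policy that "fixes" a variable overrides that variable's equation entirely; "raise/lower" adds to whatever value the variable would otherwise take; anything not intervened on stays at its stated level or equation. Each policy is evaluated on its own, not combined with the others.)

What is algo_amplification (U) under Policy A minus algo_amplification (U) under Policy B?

1802

Policy A (M − 23, P + 26):
  A = 158
  P = 137 + 26 = 163
  T = 78 − 6·158 − 6·163 = -1848
  M = 91 − 3·(-1848) (−23 from intervention) = 5612
  U = 61 + 2·(-1848) + 2·5612 = 7589
Policy B (P := 86):
  A = 158
  P = 86
  T = 78 − 6·158 − 6·86 = -1386
  M = 91 − 3·(-1386) = 4249
  U = 61 + 2·(-1386) + 2·4249 = 5787
U: 7589 − 5787 = 1802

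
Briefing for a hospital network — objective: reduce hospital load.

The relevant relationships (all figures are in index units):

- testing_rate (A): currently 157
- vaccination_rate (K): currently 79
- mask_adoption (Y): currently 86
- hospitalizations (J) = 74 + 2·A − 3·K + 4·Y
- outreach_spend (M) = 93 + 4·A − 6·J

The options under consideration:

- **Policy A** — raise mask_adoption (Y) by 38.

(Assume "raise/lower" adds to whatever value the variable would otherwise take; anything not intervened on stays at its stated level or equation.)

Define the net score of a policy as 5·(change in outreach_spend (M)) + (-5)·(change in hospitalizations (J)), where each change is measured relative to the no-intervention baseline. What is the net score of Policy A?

-5320

Baseline:
  A = 157
  K = 79
  Y = 86
  J = 74 + 2·157 − 3·79 + 4·86 = 495
  M = 93 + 4·157 − 6·495 = -2249
Policy A (Y + 38):
  A = 157
  K = 79
  Y = 86 + 38 = 124
  J = 74 + 2·157 − 3·79 + 4·124 = 647
  M = 93 + 4·157 − 6·647 = -3161
ΔM = -3161 − (-2249) = -912; ΔJ = 647 − 495 = 152
Score = 5·(-912) + (-5)·152 = -5320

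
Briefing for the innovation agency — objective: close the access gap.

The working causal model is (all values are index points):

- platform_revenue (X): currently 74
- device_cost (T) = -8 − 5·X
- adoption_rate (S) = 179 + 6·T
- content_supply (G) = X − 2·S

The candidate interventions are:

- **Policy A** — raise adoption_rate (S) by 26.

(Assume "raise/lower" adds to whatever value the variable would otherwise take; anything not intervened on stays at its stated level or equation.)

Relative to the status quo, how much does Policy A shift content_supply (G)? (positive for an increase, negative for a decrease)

-52

Baseline:
  X = 74
  T = -8 − 5·74 = -378
  S = 179 + 6·(-378) = -2089
  G = 0 + 74 − 2·(-2089) = 4252
Policy A (S + 26):
  X = 74
  T = -8 − 5·74 = -378
  S = 179 + 6·(-378) (+26 from intervention) = -2063
  G = 0 + 74 − 2·(-2063) = 4200
Change in G: 4200 − 4252 = -52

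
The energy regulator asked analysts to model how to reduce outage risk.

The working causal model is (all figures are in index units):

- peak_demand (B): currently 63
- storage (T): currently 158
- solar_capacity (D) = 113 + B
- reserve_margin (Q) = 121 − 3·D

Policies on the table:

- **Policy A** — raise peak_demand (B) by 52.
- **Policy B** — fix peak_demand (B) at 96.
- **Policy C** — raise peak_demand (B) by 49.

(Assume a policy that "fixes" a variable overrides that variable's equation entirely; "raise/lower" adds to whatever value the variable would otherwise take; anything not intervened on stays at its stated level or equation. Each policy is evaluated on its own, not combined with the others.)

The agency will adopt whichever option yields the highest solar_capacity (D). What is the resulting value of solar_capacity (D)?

228

Policy A (B + 52):
  B = 63 + 52 = 115
  D = 113 + 115 = 228
Policy B (B := 96):
  B = 96
  D = 113 + 96 = 209
Policy C (B + 49):
  B = 63 + 49 = 112
  D = 113 + 112 = 225
Comparing — Policy A: D=228, Policy B: D=209, Policy C: D=225. Highest is 228 (Policy A).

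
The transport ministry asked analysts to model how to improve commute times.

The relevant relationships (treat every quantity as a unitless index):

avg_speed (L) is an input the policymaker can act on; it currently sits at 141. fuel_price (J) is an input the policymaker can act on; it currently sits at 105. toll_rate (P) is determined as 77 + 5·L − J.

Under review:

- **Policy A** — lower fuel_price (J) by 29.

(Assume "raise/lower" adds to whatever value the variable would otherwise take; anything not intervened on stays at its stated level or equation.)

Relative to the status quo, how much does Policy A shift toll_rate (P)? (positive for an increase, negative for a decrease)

29

Baseline:
  L = 141
  J = 105
  P = 77 + 5·141 − 105 = 677
Policy A (J − 29):
  L = 141
  J = 105 − 29 = 76
  P = 77 + 5·141 − 76 = 706
Change in P: 706 − 677 = 29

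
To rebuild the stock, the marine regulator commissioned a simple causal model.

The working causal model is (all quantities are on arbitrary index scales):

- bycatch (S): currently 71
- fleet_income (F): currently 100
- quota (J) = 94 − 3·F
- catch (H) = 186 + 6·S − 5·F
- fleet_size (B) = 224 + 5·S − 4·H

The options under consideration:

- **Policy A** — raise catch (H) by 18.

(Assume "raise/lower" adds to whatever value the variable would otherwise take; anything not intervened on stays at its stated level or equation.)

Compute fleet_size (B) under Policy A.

59

Policy A (H + 18):
  S = 71
  F = 100
  H = 186 + 6·71 − 5·100 (+18 from intervention) = 130
  B = 224 + 5·71 − 4·130 = 59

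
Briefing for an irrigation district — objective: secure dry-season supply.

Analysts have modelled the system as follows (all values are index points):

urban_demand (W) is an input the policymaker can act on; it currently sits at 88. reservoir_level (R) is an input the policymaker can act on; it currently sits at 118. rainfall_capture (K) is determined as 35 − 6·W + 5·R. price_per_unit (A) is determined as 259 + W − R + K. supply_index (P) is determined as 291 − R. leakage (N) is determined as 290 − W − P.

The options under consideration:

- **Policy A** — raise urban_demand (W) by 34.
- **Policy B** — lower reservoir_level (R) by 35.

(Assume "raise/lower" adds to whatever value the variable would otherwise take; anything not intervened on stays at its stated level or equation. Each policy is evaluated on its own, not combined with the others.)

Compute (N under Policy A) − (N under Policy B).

1

Policy A (W + 34):
  W = 88 + 34 = 122
  R = 118
  P = 291 − 118 = 173
  N = 290 − 122 − 173 = -5
Policy B (R − 35):
  W = 88
  R = 118 − 35 = 83
  P = 291 − 83 = 208
  N = 290 − 88 − 208 = -6
N: -5 − (-6) = 1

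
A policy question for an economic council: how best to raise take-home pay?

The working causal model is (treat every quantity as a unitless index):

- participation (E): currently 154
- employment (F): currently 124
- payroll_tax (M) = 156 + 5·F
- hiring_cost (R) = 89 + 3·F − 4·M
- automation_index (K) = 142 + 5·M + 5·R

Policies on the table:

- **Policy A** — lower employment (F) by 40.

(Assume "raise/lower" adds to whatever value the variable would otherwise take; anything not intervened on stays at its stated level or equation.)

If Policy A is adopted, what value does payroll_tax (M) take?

Policy A (F − 40):
  F = 124 − 40 = 84
  M = 156 + 5·84 = 576

576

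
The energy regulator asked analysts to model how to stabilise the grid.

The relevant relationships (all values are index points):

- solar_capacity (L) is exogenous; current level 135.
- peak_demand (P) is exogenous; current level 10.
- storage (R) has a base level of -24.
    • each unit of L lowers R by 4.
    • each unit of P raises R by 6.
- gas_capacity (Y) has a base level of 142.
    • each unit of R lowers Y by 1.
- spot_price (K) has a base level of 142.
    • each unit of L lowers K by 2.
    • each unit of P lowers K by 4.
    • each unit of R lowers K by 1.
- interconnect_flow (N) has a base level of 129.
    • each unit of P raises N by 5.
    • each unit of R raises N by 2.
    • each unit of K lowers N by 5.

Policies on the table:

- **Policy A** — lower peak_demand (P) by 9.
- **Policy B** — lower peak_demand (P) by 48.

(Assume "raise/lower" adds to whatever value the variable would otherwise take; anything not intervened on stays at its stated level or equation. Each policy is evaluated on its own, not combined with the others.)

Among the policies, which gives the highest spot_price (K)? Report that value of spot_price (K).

Policy A (P − 9):
  L = 135
  P = 10 − 9 = 1
  R = -24 − 4·135 + 6·1 = -558
  K = 142 − 2·135 − 4·1 − (-558) = 426
Policy B (P − 48):
  L = 135
  P = 10 − 48 = -38
  R = -24 − 4·135 + 6·(-38) = -792
  K = 142 − 2·135 − 4·(-38) − (-792) = 816
Comparing — Policy A: K=426, Policy B: K=816. Highest is 816 (Policy B).

816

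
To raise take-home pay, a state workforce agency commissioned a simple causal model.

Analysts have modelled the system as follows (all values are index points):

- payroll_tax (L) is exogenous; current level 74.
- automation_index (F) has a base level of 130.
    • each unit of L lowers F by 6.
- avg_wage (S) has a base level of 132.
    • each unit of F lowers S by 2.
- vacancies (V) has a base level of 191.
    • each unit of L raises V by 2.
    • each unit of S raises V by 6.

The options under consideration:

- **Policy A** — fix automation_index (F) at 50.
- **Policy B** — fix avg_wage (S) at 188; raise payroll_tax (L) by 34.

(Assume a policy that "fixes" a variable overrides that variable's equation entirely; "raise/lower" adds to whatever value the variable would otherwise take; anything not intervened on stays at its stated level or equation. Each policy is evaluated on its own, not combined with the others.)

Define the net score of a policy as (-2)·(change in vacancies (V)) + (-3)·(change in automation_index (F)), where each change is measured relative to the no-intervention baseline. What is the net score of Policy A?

7644

Baseline:
  L = 74
  F = 130 − 6·74 = -314
  S = 132 − 2·(-314) = 760
  V = 191 + 2·74 + 6·760 = 4899
Policy A (F := 50):
  L = 74
  F = 50
  S = 132 − 2·50 = 32
  V = 191 + 2·74 + 6·32 = 531
ΔV = 531 − 4899 = -4368; ΔF = 50 − (-314) = 364
Score = (-2)·(-4368) + (-3)·364 = 7644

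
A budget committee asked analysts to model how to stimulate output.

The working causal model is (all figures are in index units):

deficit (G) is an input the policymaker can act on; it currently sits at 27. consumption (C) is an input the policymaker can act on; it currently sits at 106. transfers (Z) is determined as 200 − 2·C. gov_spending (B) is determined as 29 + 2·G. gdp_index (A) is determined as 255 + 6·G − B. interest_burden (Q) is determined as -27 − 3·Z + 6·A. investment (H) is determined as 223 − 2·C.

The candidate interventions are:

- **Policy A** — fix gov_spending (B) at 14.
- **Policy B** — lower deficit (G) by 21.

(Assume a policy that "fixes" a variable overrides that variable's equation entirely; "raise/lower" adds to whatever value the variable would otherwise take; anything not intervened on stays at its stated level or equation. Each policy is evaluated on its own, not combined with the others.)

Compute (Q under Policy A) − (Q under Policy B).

918

Policy A (B := 14):
  G = 27
  C = 106
  Z = 200 − 2·106 = -12
  B = 14
  A = 255 + 6·27 − 14 = 403
  Q = -27 − 3·(-12) + 6·403 = 2427
Policy B (G − 21):
  G = 27 − 21 = 6
  C = 106
  Z = 200 − 2·106 = -12
  B = 29 + 2·6 = 41
  A = 255 + 6·6 − 41 = 250
  Q = -27 − 3·(-12) + 6·250 = 1509
Q: 2427 − 1509 = 918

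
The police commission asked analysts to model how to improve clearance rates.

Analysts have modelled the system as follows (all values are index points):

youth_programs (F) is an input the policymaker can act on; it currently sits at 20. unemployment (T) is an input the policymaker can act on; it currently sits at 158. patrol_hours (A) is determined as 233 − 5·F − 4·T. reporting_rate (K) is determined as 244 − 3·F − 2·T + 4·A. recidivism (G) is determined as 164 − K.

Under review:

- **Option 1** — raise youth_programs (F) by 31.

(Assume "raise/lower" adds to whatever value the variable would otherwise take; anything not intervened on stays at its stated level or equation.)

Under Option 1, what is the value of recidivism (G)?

3005

Option 1 (F + 31):
  F = 20 + 31 = 51
  T = 158
  A = 233 − 5·51 − 4·158 = -654
  K = 244 − 3·51 − 2·158 + 4·(-654) = -2841
  G = 164 − (-2841) = 3005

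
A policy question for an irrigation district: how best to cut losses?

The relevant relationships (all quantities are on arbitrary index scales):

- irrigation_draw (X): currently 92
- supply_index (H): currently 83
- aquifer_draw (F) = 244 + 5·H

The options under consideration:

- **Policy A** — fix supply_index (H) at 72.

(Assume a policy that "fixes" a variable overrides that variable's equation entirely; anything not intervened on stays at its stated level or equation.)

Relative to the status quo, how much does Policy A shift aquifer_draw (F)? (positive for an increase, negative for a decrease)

Baseline:
  H = 83
  F = 244 + 5·83 = 659
Policy A (H := 72):
  H = 72
  F = 244 + 5·72 = 604
Change in F: 604 − 659 = -55

-55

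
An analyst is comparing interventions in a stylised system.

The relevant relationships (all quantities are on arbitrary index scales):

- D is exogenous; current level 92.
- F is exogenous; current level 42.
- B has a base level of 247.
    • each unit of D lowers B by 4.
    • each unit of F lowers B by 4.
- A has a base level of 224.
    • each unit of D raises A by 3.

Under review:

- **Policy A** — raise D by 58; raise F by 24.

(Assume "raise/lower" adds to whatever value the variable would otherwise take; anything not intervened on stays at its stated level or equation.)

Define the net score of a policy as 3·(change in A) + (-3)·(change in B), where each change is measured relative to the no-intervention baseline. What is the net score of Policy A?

Baseline:
  D = 92
  F = 42
  B = 247 − 4·92 − 4·42 = -289
  A = 224 + 3·92 = 500
Policy A (D + 58, F + 24):
  D = 92 + 58 = 150
  F = 42 + 24 = 66
  B = 247 − 4·150 − 4·66 = -617
  A = 224 + 3·150 = 674
ΔA = 674 − 500 = 174; ΔB = -617 − (-289) = -328
Score = 3·174 + (-3)·(-328) = 1506

1506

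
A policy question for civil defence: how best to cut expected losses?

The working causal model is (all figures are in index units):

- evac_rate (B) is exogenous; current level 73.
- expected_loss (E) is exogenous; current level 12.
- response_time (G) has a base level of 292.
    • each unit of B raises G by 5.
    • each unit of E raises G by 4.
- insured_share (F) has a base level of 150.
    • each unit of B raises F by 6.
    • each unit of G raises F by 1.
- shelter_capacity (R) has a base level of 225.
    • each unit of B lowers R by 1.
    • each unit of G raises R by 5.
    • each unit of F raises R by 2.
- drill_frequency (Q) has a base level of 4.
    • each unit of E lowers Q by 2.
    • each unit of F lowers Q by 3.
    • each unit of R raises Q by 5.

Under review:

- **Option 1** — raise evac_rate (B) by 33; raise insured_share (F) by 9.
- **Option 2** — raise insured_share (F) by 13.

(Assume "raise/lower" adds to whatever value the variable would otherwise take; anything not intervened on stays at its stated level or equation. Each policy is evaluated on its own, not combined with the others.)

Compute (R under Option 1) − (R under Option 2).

Option 1 (B + 33, F + 9):
  B = 73 + 33 = 106
  E = 12
  G = 292 + 5·106 + 4·12 = 870
  F = 150 + 6·106 + 870 (+9 from intervention) = 1665
  R = 225 − 106 + 5·870 + 2·1665 = 7799
Option 2 (F + 13):
  B = 73
  E = 12
  G = 292 + 5·73 + 4·12 = 705
  F = 150 + 6·73 + 705 (+13 from intervention) = 1306
  R = 225 − 73 + 5·705 + 2·1306 = 6289
R: 7799 − 6289 = 1510

1510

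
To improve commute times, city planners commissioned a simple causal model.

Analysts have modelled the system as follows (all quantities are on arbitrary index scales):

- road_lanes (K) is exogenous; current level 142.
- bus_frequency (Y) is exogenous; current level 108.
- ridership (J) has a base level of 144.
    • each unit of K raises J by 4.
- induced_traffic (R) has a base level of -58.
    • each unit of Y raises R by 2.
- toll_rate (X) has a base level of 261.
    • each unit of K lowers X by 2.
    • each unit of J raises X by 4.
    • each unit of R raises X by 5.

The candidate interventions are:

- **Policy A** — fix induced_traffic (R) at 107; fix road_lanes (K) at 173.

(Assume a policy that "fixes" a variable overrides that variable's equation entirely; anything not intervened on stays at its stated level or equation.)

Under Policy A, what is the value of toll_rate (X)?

3794

Policy A (R := 107, K := 173):
  K = 173
  Y = 108
  J = 144 + 4·173 = 836
  R = 107
  X = 261 − 2·173 + 4·836 + 5·107 = 3794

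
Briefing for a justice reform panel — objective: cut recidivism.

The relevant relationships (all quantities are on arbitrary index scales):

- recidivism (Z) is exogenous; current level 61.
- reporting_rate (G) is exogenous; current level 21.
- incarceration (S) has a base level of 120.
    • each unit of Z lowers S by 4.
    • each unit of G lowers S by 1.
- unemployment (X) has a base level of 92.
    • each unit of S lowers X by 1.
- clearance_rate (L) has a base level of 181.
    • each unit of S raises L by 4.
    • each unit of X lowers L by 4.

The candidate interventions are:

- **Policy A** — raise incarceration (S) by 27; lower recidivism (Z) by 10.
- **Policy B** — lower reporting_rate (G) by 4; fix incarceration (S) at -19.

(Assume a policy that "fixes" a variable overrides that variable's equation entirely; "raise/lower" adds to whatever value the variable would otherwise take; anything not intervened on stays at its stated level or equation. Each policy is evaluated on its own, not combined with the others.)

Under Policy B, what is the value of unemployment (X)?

Policy B (G − 4, S := -19):
  Z = 61
  G = 21 − 4 = 17
  S = -19
  X = 92 − (-19) = 111

111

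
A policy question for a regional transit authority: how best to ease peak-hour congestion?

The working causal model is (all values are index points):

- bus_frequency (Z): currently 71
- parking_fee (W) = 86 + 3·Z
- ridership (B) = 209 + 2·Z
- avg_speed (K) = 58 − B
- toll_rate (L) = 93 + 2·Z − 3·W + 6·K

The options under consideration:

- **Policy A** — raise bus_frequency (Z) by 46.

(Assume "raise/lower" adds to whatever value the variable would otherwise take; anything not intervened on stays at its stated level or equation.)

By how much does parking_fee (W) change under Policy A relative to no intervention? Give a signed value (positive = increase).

Baseline:
  Z = 71
  W = 86 + 3·71 = 299
Policy A (Z + 46):
  Z = 71 + 46 = 117
  W = 86 + 3·117 = 437
Change in W: 437 − 299 = 138

138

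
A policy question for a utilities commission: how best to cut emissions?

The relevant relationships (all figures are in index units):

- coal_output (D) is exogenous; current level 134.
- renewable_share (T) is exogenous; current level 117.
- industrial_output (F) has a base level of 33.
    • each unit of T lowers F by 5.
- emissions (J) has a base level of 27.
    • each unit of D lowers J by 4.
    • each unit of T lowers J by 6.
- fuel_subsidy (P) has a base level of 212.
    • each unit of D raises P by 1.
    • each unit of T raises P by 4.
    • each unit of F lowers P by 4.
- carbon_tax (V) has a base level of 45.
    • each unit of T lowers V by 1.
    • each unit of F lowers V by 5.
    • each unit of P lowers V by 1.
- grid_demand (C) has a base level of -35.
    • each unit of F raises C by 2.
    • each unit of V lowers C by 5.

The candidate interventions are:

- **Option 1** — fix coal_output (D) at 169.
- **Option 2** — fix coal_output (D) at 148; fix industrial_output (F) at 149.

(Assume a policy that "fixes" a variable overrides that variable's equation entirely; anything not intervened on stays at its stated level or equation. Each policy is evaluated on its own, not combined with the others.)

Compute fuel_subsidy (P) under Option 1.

Option 1 (D := 169):
  D = 169
  T = 117
  F = 33 − 5·117 = -552
  P = 212 + 169 + 4·117 − 4·(-552) = 3057

3057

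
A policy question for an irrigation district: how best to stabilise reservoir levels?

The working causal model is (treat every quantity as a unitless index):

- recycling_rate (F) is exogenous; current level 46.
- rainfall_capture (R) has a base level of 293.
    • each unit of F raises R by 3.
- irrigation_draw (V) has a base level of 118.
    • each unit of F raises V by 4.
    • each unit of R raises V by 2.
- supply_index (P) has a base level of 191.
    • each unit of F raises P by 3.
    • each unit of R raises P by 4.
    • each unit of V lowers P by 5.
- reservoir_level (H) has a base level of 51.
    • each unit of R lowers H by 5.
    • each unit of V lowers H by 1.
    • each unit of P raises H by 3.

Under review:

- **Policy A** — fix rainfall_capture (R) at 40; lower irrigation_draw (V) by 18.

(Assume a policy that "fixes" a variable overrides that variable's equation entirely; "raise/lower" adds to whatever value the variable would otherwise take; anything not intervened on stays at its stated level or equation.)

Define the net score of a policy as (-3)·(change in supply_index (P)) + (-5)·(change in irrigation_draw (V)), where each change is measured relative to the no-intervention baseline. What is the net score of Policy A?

Baseline:
  F = 46
  R = 293 + 3·46 = 431
  V = 118 + 4·46 + 2·431 = 1164
  P = 191 + 3·46 + 4·431 − 5·1164 = -3767
Policy A (R := 40, V − 18):
  F = 46
  R = 40
  V = 118 + 4·46 + 2·40 (−18 from intervention) = 364
  P = 191 + 3·46 + 4·40 − 5·364 = -1331
ΔP = -1331 − (-3767) = 2436; ΔV = 364 − 1164 = -800
Score = (-3)·2436 + (-5)·(-800) = -3308

-3308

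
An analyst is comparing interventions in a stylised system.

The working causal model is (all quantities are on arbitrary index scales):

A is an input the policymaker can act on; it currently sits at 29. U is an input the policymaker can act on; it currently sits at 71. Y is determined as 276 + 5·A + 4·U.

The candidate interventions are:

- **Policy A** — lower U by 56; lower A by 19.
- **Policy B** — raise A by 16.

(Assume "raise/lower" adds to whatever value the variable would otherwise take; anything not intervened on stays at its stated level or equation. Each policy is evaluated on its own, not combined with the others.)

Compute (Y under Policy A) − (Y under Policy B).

-399

Policy A (U − 56, A − 19):
  A = 29 − 19 = 10
  U = 71 − 56 = 15
  Y = 276 + 5·10 + 4·15 = 386
Policy B (A + 16):
  A = 29 + 16 = 45
  U = 71
  Y = 276 + 5·45 + 4·71 = 785
Y: 386 − 785 = -399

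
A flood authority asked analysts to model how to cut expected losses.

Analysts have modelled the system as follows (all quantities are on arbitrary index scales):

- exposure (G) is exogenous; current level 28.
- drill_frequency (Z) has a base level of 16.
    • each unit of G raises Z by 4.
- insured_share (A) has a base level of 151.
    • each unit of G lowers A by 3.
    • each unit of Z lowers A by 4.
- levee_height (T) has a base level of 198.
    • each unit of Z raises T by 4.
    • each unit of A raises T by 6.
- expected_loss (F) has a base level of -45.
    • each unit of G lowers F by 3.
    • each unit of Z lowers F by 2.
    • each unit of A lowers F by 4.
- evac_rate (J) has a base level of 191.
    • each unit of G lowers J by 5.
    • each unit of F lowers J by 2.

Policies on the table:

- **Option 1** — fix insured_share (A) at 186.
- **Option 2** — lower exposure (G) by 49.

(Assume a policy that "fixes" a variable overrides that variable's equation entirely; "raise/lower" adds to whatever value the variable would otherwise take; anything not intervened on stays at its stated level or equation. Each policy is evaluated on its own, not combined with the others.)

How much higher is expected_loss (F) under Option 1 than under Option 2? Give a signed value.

Option 1 (A := 186):
  G = 28
  Z = 16 + 4·28 = 128
  A = 186
  F = -45 − 3·28 − 2·128 − 4·186 = -1129
Option 2 (G − 49):
  G = 28 − 49 = -21
  Z = 16 + 4·(-21) = -68
  A = 151 − 3·(-21) − 4·(-68) = 486
  F = -45 − 3·(-21) − 2·(-68) − 4·486 = -1790
F: -1129 − (-1790) = 661

661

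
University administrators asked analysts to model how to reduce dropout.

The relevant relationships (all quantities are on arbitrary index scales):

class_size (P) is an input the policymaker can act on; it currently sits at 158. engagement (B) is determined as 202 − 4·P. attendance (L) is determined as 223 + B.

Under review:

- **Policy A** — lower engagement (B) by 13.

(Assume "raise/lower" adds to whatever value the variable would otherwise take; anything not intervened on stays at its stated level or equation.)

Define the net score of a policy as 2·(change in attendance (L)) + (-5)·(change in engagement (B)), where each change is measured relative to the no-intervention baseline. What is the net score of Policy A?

Baseline:
  P = 158
  B = 202 − 4·158 = -430
  L = 223 + (-430) = -207
Policy A (B − 13):
  P = 158
  B = 202 − 4·158 (−13 from intervention) = -443
  L = 223 + (-443) = -220
ΔL = -220 − (-207) = -13; ΔB = -443 − (-430) = -13
Score = 2·(-13) + (-5)·(-13) = 39

39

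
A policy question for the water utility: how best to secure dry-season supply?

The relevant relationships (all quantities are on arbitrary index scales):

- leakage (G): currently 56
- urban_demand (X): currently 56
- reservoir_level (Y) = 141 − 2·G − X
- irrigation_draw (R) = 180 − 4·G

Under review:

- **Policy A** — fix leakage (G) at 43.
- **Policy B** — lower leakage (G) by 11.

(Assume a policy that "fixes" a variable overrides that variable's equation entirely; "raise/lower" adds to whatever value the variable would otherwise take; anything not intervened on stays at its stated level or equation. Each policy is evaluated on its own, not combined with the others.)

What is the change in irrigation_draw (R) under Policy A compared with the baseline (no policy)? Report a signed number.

Baseline:
  G = 56
  R = 180 − 4·56 = -44
Policy A (G := 43):
  G = 43
  R = 180 − 4·43 = 8
Change in R: 8 − (-44) = 52

52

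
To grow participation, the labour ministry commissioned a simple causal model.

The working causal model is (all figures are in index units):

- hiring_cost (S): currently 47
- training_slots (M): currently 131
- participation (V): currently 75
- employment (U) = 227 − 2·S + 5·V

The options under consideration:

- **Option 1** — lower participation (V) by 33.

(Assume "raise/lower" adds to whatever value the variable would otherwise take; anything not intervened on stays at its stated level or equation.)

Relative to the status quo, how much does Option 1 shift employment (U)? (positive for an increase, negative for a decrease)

Baseline:
  S = 47
  V = 75
  U = 227 − 2·47 + 5·75 = 508
Option 1 (V − 33):
  S = 47
  V = 75 − 33 = 42
  U = 227 − 2·47 + 5·42 = 343
Change in U: 343 − 508 = -165

-165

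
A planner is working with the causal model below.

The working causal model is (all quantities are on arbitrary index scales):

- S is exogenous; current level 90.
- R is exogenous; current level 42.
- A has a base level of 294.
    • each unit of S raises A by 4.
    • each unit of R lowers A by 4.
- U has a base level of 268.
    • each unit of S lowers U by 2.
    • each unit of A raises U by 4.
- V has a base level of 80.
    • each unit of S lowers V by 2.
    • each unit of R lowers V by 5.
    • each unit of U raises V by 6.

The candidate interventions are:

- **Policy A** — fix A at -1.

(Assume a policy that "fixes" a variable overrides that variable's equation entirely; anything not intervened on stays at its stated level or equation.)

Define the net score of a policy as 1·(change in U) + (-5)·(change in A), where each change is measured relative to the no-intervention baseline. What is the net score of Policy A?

487

Baseline:
  S = 90
  R = 42
  A = 294 + 4·90 − 4·42 = 486
  U = 268 − 2·90 + 4·486 = 2032
Policy A (A := -1):
  S = 90
  R = 42
  A = -1
  U = 268 − 2·90 + 4·(-1) = 84
ΔU = 84 − 2032 = -1948; ΔA = -1 − 486 = -487
Score = 1·(-1948) + (-5)·(-487) = 487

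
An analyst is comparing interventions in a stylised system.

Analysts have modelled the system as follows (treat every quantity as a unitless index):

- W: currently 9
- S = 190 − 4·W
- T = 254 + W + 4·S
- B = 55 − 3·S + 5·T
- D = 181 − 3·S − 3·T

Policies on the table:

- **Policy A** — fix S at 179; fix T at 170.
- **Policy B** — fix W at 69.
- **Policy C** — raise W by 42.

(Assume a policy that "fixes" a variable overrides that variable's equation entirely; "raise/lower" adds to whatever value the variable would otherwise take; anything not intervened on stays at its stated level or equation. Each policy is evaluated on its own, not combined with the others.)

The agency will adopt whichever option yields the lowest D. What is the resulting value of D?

Policy A (S := 179, T := 170):
  W = 9
  S = 179
  T = 170
  D = 181 − 3·179 − 3·170 = -866
Policy B (W := 69):
  W = 69
  S = 190 − 4·69 = -86
  T = 254 + 69 + 4·(-86) = -21
  D = 181 − 3·(-86) − 3·(-21) = 502
Policy C (W + 42):
  W = 9 + 42 = 51
  S = 190 − 4·51 = -14
  T = 254 + 51 + 4·(-14) = 249
  D = 181 − 3·(-14) − 3·249 = -524
Comparing — Policy A: D=-866, Policy B: D=502, Policy C: D=-524. Lowest is -866 (Policy A).

-866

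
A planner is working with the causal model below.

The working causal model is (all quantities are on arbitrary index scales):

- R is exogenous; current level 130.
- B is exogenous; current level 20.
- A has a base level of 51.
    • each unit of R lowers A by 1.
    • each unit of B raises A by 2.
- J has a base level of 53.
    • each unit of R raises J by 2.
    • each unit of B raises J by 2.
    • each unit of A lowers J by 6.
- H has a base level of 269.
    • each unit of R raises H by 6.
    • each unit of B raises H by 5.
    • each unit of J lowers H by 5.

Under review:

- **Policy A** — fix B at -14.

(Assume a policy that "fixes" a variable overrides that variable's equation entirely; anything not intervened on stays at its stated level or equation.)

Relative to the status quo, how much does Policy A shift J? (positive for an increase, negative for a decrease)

340

Baseline:
  R = 130
  B = 20
  A = 51 − 130 + 2·20 = -39
  J = 53 + 2·130 + 2·20 − 6·(-39) = 587
Policy A (B := -14):
  R = 130
  B = -14
  A = 51 − 130 + 2·(-14) = -107
  J = 53 + 2·130 + 2·(-14) − 6·(-107) = 927
Change in J: 927 − 587 = 340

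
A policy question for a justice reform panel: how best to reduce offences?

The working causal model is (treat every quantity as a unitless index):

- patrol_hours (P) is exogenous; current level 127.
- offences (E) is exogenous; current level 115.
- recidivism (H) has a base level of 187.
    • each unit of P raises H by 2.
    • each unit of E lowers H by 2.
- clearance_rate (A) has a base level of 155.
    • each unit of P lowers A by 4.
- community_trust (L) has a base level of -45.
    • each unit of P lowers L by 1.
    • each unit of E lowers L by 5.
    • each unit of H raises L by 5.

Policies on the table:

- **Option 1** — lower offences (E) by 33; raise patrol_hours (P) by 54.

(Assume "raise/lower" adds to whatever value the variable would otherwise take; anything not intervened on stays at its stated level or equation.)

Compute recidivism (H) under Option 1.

Option 1 (E − 33, P + 54):
  P = 127 + 54 = 181
  E = 115 − 33 = 82
  H = 187 + 2·181 − 2·82 = 385

385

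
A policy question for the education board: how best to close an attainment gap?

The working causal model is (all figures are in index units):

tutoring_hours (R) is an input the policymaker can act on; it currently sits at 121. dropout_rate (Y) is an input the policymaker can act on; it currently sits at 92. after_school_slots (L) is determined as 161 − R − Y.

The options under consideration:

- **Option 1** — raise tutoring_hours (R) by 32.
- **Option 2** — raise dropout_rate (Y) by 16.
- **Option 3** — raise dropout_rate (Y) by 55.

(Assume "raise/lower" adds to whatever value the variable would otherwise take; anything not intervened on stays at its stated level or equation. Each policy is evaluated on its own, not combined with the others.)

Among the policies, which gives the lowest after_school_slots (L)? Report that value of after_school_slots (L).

-107

Option 1 (R + 32):
  R = 121 + 32 = 153
  Y = 92
  L = 161 − 153 − 92 = -84
Option 2 (Y + 16):
  R = 121
  Y = 92 + 16 = 108
  L = 161 − 121 − 108 = -68
Option 3 (Y + 55):
  R = 121
  Y = 92 + 55 = 147
  L = 161 − 121 − 147 = -107
Comparing — Option 1: L=-84, Option 2: L=-68, Option 3: L=-107. Lowest is -107 (Option 3).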